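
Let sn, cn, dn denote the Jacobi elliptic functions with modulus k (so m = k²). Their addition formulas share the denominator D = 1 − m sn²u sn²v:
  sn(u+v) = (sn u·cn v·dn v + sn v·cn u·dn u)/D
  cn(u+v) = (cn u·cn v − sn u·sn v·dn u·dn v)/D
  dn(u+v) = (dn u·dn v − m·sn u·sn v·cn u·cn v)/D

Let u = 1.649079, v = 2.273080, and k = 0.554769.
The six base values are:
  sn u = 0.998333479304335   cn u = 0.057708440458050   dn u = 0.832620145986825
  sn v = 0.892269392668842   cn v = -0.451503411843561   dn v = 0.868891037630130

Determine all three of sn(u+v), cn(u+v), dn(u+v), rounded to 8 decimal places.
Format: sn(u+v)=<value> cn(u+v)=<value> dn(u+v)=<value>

sn(u+v)=-0.46147968 cn(u+v)=-0.88715078 dn(u+v)=0.96667291

m = k² = 0.307768643361
D = 1 − m·sn²u·sn²v = 0.7557876444405166
sn(u+v) = (sn u·cn v·dn v + sn v·cn u·dn u)/D = -0.3487806402981297/0.7557876444405166 = -0.4614796799917521
cn(u+v) = (cn u·cn v − sn u·sn v·dn u·dn v)/D = -0.670497597640865/0.7557876444405166 = -0.8871507791546542
dn(u+v) = (dn u·dn v − m·sn u·sn v·cn u·cn v)/D = 0.730599441248029/0.7557876444405166 = 0.9666729095430853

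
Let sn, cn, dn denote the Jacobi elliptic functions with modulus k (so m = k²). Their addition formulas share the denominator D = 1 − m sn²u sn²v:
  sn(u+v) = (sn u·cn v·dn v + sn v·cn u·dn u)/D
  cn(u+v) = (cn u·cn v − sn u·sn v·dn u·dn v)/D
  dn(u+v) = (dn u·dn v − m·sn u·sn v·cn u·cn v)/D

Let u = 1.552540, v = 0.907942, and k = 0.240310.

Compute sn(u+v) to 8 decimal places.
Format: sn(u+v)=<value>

sn(u+v)=0.66288499

sn u = 0.9991807765322946, cn u = 0.04046944289610175, dn u = 0.9707449117275814
sn v = 0.7844707062996547, cn v = 0.6201658737448562, dn v = 0.982070088711373
m = k² = 0.0577488961
D = 1 − m·sn²u·sn²v = 0.9645198629764899
sn(u+v) = (sn u·cn v·dn v + sn v·cn u·dn u)/D = 0.639365738037907/0.9645198629764899 = 0.6628849882519128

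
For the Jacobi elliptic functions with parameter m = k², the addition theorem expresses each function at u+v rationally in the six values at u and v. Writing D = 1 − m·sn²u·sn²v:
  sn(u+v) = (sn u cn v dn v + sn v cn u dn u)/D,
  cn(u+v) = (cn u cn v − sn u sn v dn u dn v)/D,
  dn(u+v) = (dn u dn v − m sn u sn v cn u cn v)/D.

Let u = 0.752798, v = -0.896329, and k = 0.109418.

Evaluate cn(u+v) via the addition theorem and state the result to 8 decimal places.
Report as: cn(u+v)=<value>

cn(u+v)=0.98971794

sn u = 0.6831287589432236, cn u = 0.7302979520063651, dn u = 0.9972025613673917
sn v = -0.7802755727419095, cn v = 0.6254358724779744, dn v = 0.9963487871895099
m = k² = 0.011972298724
D = 1 − m·sn²u·sn²v = 0.9965984355438283
cn(u+v) = (cn u·cn v − sn u·sn v·dn u·dn v)/D = 0.9863513486112052/0.9965984355438283 = 0.9897179379706416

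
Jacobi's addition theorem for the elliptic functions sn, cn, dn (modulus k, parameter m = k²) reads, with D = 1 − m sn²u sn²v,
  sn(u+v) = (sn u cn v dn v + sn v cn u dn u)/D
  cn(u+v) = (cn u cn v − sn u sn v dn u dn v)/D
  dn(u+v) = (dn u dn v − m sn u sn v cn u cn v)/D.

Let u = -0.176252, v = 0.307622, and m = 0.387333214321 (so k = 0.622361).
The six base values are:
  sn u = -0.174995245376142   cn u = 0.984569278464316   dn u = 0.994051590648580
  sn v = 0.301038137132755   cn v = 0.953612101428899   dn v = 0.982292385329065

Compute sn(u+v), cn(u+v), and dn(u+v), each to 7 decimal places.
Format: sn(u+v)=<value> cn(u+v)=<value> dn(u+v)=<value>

sn(u+v)=0.1308479 cn(u+v)=0.9914025 dn(u+v)=0.9966787

m = k² = 0.387333214321
D = 1 − m·sn²u·sn²v = 0.9989250697772253
sn(u+v) = (sn u·cn v·dn v + sn v·cn u·dn u)/D = 0.1307072554261287/0.9989250697772253 = 0.1308479077968063
cn(u+v) = (cn u·cn v − sn u·sn v·dn u·dn v)/D = 0.9903367651503216/0.9989250697772253 = 0.9914024536106406
dn(u+v) = (dn u·dn v − m·sn u·sn v·cn u·cn v)/D = 0.9956073245234828/0.9989250697772253 = 0.9966786845639159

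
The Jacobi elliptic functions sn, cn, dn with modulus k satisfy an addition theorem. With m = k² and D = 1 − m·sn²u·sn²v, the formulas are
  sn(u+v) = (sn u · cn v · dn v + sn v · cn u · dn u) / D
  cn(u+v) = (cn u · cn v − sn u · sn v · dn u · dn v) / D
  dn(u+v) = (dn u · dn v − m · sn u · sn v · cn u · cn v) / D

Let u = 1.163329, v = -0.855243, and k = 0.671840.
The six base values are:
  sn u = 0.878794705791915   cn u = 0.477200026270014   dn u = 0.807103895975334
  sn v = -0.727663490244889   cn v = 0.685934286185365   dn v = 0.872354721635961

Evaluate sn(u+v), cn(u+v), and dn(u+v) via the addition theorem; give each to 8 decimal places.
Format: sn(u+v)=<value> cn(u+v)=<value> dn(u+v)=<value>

sn(u+v)=0.30118181 cn(u+v)=0.95356673 dn(u+v)=0.97931410

m = k² = 0.4513689856
D = 1 − m·sn²u·sn²v = 0.8154271795238535
sn(u+v) = (sn u·cn v·dn v + sn v·cn u·dn u)/D = 0.2455918366065642/0.8154271795238535 = 0.3011818133778308
cn(u+v) = (cn u·cn v − sn u·sn v·dn u·dn v)/D = 0.7775642320081611/0.8154271795238535 = 0.953566733527571
dn(u+v) = (dn u·dn v − m·sn u·sn v·cn u·cn v)/D = 0.798559331964025/0.8154271795238535 = 0.979314096974695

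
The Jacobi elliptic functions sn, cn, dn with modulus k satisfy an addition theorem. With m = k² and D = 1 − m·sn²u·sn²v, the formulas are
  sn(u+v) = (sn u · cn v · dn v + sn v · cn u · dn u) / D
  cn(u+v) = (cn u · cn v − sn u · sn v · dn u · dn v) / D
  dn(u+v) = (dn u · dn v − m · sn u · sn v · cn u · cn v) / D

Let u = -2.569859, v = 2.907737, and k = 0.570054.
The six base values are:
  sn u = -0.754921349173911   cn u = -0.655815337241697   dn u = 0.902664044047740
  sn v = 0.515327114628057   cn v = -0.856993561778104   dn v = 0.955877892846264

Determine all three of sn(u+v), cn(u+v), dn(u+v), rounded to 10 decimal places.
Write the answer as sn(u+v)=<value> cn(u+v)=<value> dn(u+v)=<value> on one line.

m = k² = 0.324961562916
D = 1 − m·sn²u·sn²v = 0.950818542190907
sn(u+v) = (sn u·cn v·dn v + sn v·cn u·dn u)/D = 0.3133535550149999/0.950818542190907 = 0.3295618891623216
cn(u+v) = (cn u·cn v − sn u·sn v·dn u·dn v)/D = 0.8977000889681938/0.950818542190907 = 0.9441339741857411
dn(u+v) = (dn u·dn v − m·sn u·sn v·cn u·cn v)/D = 0.9338885254330188/0.950818542190907 = 0.9821942715600839

sn(u+v)=0.3295618892 cn(u+v)=0.9441339742 dn(u+v)=0.9821942716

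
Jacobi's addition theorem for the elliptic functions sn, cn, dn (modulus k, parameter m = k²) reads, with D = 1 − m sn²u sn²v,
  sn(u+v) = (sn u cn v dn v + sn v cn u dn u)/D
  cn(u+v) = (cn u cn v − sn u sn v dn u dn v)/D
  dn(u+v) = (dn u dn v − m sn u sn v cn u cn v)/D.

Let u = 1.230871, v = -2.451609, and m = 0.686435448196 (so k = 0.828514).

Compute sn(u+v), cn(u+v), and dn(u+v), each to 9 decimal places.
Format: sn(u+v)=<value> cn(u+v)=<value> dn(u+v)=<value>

sn(u+v)=-0.875636900 cn(u+v)=0.482969999 dn(u+v)=0.688245957

sn u = 0.878976723720588, cn u = 0.4768646759379657, dn u = 0.6853173843049354
sn v = -0.9746666651310021, cn v = -0.223662450765458, dn v = 0.5898333755258846
m = k² = 0.686435448196
D = 1 − m·sn²u·sn²v = 0.4961901225320086
sn(u+v) = (sn u·cn v·dn v + sn v·cn u·dn u)/D = -0.4344823806664351/0.4961901225320086 = -0.8756368999231885
cn(u+v) = (cn u·cn v − sn u·sn v·dn u·dn v)/D = 0.2396449427564804/0.4961901225320086 = 0.4829699985432926
dn(u+v) = (dn u·dn v − m·sn u·sn v·cn u·cn v)/D = 0.3415008459176601/0.4961901225320086 = 0.6882459573661309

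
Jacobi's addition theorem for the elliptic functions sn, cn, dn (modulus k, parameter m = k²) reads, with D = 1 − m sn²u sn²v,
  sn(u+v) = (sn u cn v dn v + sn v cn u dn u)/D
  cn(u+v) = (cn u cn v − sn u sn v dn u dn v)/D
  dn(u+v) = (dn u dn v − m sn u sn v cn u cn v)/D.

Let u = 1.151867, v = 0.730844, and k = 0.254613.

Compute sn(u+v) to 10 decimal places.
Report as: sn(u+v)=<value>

sn u = 0.9083094863764964, cn u = 0.4182987890951458, dn u = 0.972890224121813
sn v = 0.6646747019448848, cn v = 0.7471328801454789, dn v = 0.9855757584975667
m = k² = 0.064827779769
D = 1 − m·sn²u·sn²v = 0.976370901808902
sn(u+v) = (sn u·cn v·dn v + sn v·cn u·dn u)/D = 0.9393344110210346/0.976370901808902 = 0.9620671911470829

sn(u+v)=0.9620671911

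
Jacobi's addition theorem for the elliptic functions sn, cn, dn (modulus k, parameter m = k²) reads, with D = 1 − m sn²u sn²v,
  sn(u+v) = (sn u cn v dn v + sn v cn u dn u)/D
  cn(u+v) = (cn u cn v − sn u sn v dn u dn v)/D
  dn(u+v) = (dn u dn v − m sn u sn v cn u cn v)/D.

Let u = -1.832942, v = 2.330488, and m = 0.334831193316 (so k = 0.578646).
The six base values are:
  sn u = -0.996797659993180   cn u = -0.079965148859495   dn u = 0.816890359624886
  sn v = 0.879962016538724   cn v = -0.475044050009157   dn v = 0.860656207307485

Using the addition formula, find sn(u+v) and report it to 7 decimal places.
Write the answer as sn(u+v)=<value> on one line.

sn(u+v)=0.4715314

m = k² = 0.334831193316
D = 1 − m·sn²u·sn²v = 0.7423869954640735
sn(u+v) = (sn u·cn v·dn v + sn v·cn u·dn u)/D = 0.3500587880010795/0.7423869954640735 = 0.4715314117029411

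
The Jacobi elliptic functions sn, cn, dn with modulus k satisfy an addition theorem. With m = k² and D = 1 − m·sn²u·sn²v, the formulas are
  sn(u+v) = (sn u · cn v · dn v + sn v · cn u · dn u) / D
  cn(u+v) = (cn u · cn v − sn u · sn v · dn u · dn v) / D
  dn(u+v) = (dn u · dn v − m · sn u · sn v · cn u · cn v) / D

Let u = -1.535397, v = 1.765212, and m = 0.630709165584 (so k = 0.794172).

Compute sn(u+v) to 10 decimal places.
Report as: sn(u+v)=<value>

sn u = -0.9614794977228414, cn u = 0.2748766549902568, dn u = 0.6457131232237719
sn v = 0.991068741524998, cn v = 0.133351976258534, dn v = 0.6168521521080891
m = k² = 0.630709165584
D = 1 − m·sn²u·sn²v = 0.4273137507751202
sn(u+v) = (sn u·cn v·dn v + sn v·cn u·dn u)/D = 0.09681642466244725/0.4273137507751202 = 0.2265698786590143

sn(u+v)=0.2265698787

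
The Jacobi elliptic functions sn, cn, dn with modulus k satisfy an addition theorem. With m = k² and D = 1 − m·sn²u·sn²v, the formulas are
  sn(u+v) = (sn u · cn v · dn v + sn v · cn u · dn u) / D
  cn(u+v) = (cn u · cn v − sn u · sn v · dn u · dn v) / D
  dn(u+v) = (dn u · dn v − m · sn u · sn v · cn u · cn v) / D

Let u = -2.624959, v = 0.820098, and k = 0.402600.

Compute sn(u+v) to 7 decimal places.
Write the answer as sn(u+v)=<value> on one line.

sn(u+v)=-0.9887554

sn u = -0.6052062640947313, cn u = -0.7960687017465881, dn u = 0.9698617083036464
sn v = 0.7222932884837103, cn v = 0.6915868748113917, dn v = 0.9567852979251606
m = k² = 0.16208676
D = 1 − m·sn²u·sn²v = 0.9690271243504415
sn(u+v) = (sn u·cn v·dn v + sn v·cn u·dn u)/D = -0.9581307891732035/0.9690271243504415 = -0.9887553868169149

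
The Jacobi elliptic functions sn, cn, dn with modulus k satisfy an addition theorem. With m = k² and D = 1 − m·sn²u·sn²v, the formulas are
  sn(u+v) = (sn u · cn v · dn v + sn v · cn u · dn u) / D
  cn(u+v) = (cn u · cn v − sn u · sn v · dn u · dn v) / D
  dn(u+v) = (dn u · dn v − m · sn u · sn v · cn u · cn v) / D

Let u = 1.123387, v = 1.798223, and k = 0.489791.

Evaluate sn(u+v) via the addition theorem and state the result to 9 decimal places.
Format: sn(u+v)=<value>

sn(u+v)=0.422113024

sn u = 0.8817133000453565, cn u = 0.4717856044042962, dn u = 0.9019429320072879
sn v = 0.9947153665303235, cn v = -0.1026710260416453, dn v = 0.8732889518008728
m = k² = 0.239895223681
D = 1 − m·sn²u·sn²v = 0.815467001335356
sn(u+v) = (sn u·cn v·dn v + sn v·cn u·dn u)/D = 0.3442192415819508/0.815467001335356 = 0.4221130236027696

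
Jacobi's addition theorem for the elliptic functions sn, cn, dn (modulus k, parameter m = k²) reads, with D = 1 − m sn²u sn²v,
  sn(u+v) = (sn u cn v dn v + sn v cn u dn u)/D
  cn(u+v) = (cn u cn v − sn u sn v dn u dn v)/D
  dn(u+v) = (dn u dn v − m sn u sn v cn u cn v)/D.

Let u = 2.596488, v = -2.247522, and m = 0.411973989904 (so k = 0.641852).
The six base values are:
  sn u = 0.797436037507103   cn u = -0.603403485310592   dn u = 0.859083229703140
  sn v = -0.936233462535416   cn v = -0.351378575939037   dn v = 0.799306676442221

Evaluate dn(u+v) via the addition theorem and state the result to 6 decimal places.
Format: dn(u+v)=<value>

dn(u+v)=0.976004

m = k² = 0.411973989904
D = 1 − m·sn²u·sn²v = 0.7703693616508167
dn(u+v) = (dn u·dn v − m·sn u·sn v·cn u·cn v)/D = 0.7518837702045091/0.7703693616508167 = 0.9760042489141896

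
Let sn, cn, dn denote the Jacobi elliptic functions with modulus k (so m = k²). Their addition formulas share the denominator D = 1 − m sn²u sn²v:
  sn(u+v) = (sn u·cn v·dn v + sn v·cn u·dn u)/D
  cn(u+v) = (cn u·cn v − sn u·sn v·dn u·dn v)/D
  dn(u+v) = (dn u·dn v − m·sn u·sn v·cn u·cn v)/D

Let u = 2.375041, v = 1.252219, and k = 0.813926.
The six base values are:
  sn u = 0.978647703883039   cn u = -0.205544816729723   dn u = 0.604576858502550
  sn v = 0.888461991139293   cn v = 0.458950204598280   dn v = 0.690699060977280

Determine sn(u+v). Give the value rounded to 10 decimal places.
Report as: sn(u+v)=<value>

sn(u+v)=0.4003153321

m = k² = 0.662475533476
D = 1 − m·sn²u·sn²v = 0.499158493815189
sn(u+v) = (sn u·cn v·dn v + sn v·cn u·dn u)/D = 0.1998207982462556/0.499158493815189 = 0.400315332148266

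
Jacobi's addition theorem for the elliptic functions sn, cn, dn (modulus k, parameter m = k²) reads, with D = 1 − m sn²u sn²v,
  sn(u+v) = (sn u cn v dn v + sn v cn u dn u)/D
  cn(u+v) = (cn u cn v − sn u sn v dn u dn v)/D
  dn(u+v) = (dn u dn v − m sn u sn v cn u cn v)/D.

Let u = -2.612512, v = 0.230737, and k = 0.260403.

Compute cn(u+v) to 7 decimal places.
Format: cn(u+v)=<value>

sn u = -0.550000759340605, cn u = -0.8351641543581465, dn u = 0.98969060939846
sn v = 0.2285613528346048, cn v = 0.9735295105904162, dn v = 0.9982272287912532
m = k² = 0.067809722409
D = 1 − m·sn²u·sn²v = 0.9989284211319514
cn(u+v) = (cn u·cn v − sn u·sn v·dn u·dn v)/D = -0.6888645708434479/0.9989284211319514 = -0.6896035354193349

cn(u+v)=-0.6896035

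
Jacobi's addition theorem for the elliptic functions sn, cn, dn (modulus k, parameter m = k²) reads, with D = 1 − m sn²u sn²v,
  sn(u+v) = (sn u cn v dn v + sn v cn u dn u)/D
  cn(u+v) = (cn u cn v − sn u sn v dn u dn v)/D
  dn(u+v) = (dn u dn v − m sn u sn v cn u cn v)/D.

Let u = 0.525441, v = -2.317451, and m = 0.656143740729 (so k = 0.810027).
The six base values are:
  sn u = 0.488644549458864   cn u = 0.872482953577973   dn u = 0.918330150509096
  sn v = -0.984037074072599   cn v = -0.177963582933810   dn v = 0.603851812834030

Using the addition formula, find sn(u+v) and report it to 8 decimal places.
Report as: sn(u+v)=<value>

m = k² = 0.656143740729
D = 1 − m·sn²u·sn²v = 0.8482921582740431
sn(u+v) = (sn u·cn v·dn v + sn v·cn u·dn u)/D = -0.8409489865319375/0.8482921582740431 = -0.9913435817241949

sn(u+v)=-0.99134358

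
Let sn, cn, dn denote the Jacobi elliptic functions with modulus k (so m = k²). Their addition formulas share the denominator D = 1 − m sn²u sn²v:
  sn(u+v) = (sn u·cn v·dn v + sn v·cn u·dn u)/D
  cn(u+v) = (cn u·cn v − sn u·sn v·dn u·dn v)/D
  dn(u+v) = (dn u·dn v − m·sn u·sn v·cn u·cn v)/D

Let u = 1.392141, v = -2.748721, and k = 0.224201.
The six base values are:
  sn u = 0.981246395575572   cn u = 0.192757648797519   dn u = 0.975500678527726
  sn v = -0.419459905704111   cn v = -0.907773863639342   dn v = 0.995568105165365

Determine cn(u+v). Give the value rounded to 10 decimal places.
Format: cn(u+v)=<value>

cn(u+v)=0.2266802586

m = k² = 0.050266088401
D = 1 − m·sn²u·sn²v = 0.9914844608615198
cn(u+v) = (cn u·cn v − sn u·sn v·dn u·dn v)/D = 0.2247499539644234/0.9914844608615198 = 0.2266802585782675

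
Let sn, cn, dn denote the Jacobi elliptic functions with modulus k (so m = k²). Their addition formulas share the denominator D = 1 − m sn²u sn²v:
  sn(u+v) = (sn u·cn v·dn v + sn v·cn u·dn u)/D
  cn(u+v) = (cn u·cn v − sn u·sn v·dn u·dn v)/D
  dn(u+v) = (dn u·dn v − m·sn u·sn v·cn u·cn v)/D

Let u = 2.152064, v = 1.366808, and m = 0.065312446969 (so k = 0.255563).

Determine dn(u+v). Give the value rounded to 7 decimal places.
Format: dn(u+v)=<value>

dn(u+v)=0.9966917

sn u = 0.858781025986573, cn u = -0.5123428045805358, dn u = 0.975618651705759
sn v = 0.9752177760000062, cn v = 0.2212471228594888, dn v = 0.9684444311419373
m = k² = 0.065312446969
D = 1 − m·sn²u·sn²v = 0.9541896031582079
dn(u+v) = (dn u·dn v − m·sn u·sn v·cn u·cn v)/D = 0.9510328297468003/0.9541896031582079 = 0.996691670710979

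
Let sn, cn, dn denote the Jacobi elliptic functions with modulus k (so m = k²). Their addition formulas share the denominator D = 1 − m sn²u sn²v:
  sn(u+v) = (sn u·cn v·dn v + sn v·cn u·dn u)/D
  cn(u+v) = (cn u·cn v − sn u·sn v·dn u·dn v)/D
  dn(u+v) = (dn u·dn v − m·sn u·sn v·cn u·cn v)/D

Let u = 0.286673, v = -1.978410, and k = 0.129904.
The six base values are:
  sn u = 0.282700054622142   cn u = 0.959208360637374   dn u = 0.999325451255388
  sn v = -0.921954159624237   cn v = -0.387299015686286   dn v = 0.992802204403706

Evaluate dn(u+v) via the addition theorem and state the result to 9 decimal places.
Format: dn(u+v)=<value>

dn(u+v)=0.991635314

m = k² = 0.016875049216
D = 1 − m·sn²u·sn²v = 0.9988536546092448
dn(u+v) = (dn u·dn v − m·sn u·sn v·cn u·cn v)/D = 0.9904985577075967/0.9988536546092448 = 0.991635314279431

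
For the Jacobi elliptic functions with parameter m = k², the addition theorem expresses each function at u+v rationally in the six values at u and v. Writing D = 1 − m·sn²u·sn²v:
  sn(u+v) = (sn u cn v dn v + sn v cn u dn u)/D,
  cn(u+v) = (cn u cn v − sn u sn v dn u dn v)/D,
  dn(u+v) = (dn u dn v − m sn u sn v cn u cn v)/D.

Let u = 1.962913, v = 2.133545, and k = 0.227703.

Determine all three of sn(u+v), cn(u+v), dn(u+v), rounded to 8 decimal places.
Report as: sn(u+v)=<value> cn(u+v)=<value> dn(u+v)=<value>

sn(u+v)=-0.78787696 cn(u+v)=-0.61583268 dn(u+v)=0.98377586

sn u = 0.9352579360662496, cn u = -0.3539669377570438, dn u = 0.9770606922665001
sn v = 0.863410097184097, cn v = -0.5045027295075302, dn v = 0.9804835641288712
m = k² = 0.051848656209
D = 1 − m·sn²u·sn²v = 0.9661908263858902
sn(u+v) = (sn u·cn v·dn v + sn v·cn u·dn u)/D = -0.761239491263605/0.9661908263858902 = -0.7878769601974786
cn(u+v) = (cn u·cn v − sn u·sn v·dn u·dn v)/D = -0.5950118905811692/0.9661908263858902 = -0.6158326847366748
dn(u+v) = (dn u·dn v − m·sn u·sn v·cn u·cn v)/D = 0.9505152104280659/0.9661908263858902 = 0.9837758592508479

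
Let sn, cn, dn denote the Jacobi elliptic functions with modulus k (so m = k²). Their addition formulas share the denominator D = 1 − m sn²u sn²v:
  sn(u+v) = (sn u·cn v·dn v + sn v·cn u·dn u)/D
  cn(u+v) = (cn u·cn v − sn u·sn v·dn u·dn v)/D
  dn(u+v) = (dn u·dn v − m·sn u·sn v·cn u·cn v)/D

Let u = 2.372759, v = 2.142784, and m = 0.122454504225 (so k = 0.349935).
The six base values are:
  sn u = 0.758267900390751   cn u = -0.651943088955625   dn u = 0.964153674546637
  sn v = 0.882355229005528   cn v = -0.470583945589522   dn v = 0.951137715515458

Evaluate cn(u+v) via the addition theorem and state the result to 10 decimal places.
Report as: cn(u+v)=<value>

cn(u+v)=-0.3245550972

m = k² = 0.122454504225
D = 1 − m·sn²u·sn²v = 0.9451840386872153
cn(u+v) = (cn u·cn v − sn u·sn v·dn u·dn v)/D = -0.3067642975139709/0.9451840386872153 = -0.3245550971639786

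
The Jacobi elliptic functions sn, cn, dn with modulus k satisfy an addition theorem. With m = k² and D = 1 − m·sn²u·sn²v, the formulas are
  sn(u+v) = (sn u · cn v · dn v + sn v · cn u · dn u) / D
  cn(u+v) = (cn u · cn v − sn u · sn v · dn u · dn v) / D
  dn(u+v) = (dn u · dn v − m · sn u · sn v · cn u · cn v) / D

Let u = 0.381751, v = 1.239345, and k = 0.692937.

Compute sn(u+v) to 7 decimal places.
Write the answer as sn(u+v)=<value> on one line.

sn u = 0.3685419210110125, cn u = 0.9296111296975271, dn u = 0.9668417287655633
sn v = 0.9033205925957065, cn v = 0.4289660907257609, dn v = 0.7798677974701287
m = k² = 0.480161685969
D = 1 − m·sn²u·sn²v = 0.9467836461808087
sn(u+v) = (sn u·cn v·dn v + sn v·cn u·dn u)/D = 0.9351835032399166/0.9467836461808087 = 0.9877478418774073

sn(u+v)=0.9877478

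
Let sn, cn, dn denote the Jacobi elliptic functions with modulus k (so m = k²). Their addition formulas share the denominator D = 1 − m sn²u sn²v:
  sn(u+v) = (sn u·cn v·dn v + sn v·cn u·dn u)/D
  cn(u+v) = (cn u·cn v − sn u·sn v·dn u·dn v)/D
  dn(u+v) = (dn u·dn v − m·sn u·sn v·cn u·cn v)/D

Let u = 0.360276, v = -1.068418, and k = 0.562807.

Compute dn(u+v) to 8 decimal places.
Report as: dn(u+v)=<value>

sn u = 0.3502846388505898, cn u = 0.9366433001870626, dn u = 0.9803748144650087
sn v = -0.8507474671209278, cn v = 0.5255746827876375, dn v = 0.8779203900859023
m = k² = 0.316751719249
D = 1 − m·sn²u·sn²v = 0.9718704687406886
dn(u+v) = (dn u·dn v − m·sn u·sn v·cn u·cn v)/D = 0.9071585500583229/0.9718704687406886 = 0.9334150786923108

dn(u+v)=0.93341508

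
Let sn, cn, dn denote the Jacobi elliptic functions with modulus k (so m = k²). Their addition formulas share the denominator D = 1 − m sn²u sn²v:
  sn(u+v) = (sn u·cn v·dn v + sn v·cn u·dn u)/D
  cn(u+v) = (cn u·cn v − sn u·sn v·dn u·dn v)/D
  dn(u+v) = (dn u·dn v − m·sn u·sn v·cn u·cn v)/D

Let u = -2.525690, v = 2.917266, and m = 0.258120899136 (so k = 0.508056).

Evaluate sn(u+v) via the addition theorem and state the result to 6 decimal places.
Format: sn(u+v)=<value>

sn u = -0.7389864536196898, cn u = -0.67372028421786, dn u = 0.9268440669153014
sn v = 0.4430548461264769, cn v = -0.8964945082508001, dn v = 0.97433643463011
m = k² = 0.258120899136
D = 1 − m·sn²u·sn²v = 0.9723298759277384
sn(u+v) = (sn u·cn v·dn v + sn v·cn u·dn u)/D = 0.3688369007300335/0.9723298759277384 = 0.3793330945201201

sn(u+v)=0.379333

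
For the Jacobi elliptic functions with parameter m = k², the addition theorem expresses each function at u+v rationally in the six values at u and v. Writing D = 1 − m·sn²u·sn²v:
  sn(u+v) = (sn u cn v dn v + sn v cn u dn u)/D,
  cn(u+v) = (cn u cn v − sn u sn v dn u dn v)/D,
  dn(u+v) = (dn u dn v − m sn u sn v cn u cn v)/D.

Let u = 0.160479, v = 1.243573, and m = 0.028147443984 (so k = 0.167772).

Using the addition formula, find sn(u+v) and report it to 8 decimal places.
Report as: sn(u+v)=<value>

sn(u+v)=0.98464293

sn u = 0.1597720298805715, cn u = 0.9871539385870077, dn u = 0.999640674112228
sn v = 0.94479322122672, cn v = 0.3276671621081948, dn v = 0.9873573962796946
m = k² = 0.028147443984
D = 1 − m·sn²u·sn²v = 0.999358622077622
sn(u+v) = (sn u·cn v·dn v + sn v·cn u·dn u)/D = 0.9840114033367848/0.999358622077622 = 0.9846429315745223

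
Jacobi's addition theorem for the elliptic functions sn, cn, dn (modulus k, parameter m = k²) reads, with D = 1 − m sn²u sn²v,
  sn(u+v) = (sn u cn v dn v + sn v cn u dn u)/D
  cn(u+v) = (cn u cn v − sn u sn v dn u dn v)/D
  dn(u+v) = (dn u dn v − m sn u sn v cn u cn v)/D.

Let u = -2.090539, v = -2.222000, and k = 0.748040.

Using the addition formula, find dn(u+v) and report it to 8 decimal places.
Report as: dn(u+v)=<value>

sn u = -0.9926356589994492, cn u = -0.1211381380190778, dn u = 0.6698115027127835
sn v = -0.9779874445445858, cn v = -0.2086637446063662, dn v = 0.681762334303616
m = k² = 0.5595638416
D = 1 − m·sn²u·sn²v = 0.4726536470570339
dn(u+v) = (dn u·dn v − m·sn u·sn v·cn u·cn v)/D = 0.4429213004703092/0.4726536470570339 = 0.93709485418794

dn(u+v)=0.93709485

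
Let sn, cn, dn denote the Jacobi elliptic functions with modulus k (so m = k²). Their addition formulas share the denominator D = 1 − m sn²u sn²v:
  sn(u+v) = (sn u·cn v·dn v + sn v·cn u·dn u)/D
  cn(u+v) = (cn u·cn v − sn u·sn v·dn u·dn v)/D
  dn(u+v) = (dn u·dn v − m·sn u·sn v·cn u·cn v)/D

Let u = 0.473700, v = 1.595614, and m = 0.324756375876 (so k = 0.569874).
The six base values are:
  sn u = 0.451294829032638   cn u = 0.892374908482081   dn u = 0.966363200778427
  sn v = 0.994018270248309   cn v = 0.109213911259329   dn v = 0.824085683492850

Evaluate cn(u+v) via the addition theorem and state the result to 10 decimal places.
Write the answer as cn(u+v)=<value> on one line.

cn(u+v)=-0.2779513521

m = k² = 0.324756375876
D = 1 − m·sn²u·sn²v = 0.9346467582825916
cn(u+v) = (cn u·cn v − sn u·sn v·dn u·dn v)/D = -0.2597863302134609/0.9346467582825916 = -0.277951352113837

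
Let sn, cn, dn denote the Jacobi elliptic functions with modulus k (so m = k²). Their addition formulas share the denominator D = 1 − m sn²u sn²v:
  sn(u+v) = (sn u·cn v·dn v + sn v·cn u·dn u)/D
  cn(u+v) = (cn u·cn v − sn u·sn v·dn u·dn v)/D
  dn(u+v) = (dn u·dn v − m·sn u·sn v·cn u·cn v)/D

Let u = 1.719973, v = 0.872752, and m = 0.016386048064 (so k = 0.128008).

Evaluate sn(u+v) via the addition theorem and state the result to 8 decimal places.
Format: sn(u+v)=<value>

sn(u+v)=0.53237402

sn u = 0.9900033244555607, cn u = -0.1410440270516187, dn u = 0.9919374609482238
sn v = 0.765098471268517, cn v = 0.6439132932799091, dn v = 0.9951924467779086
m = k² = 0.016386048064
D = 1 − m·sn²u·sn²v = 0.9905988236632791
sn(u+v) = (sn u·cn v·dn v + sn v·cn u·dn u)/D = 0.5273690795901705/0.9905988236632791 = 0.532374021644742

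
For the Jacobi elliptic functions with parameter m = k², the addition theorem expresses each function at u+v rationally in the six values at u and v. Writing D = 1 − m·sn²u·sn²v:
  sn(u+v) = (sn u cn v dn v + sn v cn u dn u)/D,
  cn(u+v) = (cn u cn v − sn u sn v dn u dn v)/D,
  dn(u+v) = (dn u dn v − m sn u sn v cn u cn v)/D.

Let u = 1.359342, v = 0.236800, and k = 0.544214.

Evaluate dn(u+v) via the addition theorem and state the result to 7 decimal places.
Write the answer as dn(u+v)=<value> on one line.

dn(u+v)=0.8405995

sn u = 0.9561148492622247, cn u = 0.2929921415674373, dn u = 0.8539646130503482
sn v = 0.2339635403290263, cn v = 0.9722453711881112, dn v = 0.9918608925149668
m = k² = 0.296168877796
D = 1 − m·sn²u·sn²v = 0.9851797368486885
dn(u+v) = (dn u·dn v − m·sn u·sn v·cn u·cn v)/D = 0.8281415993765556/0.9851797368486885 = 0.8405995052492111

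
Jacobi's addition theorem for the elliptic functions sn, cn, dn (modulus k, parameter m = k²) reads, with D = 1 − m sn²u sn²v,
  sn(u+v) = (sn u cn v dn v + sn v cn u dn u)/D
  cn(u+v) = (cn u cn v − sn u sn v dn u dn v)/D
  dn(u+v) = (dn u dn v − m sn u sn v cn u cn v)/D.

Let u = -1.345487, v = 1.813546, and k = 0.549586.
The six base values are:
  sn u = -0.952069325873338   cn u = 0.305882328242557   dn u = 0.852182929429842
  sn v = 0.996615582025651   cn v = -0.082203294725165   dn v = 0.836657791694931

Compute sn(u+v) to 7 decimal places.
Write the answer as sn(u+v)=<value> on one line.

m = k² = 0.302044771396
D = 1 − m·sn²u·sn²v = 0.7280658099147361
sn(u+v) = (sn u·cn v·dn v + sn v·cn u·dn u)/D = 0.3252650357935555/0.7280658099147361 = 0.4467522459702473

sn(u+v)=0.4467522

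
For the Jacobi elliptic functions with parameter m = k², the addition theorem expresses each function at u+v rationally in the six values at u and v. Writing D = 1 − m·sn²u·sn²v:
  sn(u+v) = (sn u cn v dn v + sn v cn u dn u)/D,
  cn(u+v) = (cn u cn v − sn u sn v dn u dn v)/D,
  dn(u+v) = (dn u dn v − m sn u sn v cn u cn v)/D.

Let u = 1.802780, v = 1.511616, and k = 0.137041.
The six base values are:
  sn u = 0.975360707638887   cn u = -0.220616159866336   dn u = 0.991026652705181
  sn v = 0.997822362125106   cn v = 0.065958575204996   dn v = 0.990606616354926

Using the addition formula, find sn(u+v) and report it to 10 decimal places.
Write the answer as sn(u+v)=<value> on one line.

m = k² = 0.018780235681
D = 1 − m·sn²u·sn²v = 0.9822115537614774
sn(u+v) = (sn u·cn v·dn v + sn v·cn u·dn u)/D = -0.1544312890787619/0.9822115537614774 = -0.1572281332747022

sn(u+v)=-0.1572281333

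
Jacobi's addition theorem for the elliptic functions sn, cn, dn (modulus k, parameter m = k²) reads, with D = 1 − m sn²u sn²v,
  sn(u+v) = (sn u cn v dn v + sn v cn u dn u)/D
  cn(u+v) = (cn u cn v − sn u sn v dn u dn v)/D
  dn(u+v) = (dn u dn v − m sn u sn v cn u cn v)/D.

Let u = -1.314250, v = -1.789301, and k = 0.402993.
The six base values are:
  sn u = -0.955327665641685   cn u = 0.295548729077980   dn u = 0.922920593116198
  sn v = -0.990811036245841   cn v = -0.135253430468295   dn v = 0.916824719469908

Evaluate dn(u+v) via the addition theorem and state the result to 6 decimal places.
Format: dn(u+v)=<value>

m = k² = 0.162403358049
D = 1 − m·sn²u·sn²v = 0.8544938380608023
dn(u+v) = (dn u·dn v − m·sn u·sn v·cn u·cn v)/D = 0.8523013246389855/0.8544938380608023 = 0.9974341378203586

dn(u+v)=0.997434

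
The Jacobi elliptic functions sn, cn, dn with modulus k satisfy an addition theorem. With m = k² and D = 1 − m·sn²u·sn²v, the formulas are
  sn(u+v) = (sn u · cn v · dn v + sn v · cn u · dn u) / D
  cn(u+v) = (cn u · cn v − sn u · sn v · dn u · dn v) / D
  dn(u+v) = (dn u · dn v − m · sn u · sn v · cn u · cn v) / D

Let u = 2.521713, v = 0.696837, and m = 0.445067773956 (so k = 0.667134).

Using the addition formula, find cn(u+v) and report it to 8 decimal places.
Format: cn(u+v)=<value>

cn(u+v)=-0.92219233

sn u = 0.8530145085818354, cn u = -0.5218871986827134, dn u = 0.8222856351708778
sn v = 0.6242863065629646, cn v = 0.7811956268681822, dn v = 0.9091436776088246
m = k² = 0.445067773956
D = 1 − m·sn²u·sn²v = 0.8737862695067214
cn(u+v) = (cn u·cn v − sn u·sn v·dn u·dn v)/D = -0.8057990000681548/0.8737862695067214 = -0.922192334886485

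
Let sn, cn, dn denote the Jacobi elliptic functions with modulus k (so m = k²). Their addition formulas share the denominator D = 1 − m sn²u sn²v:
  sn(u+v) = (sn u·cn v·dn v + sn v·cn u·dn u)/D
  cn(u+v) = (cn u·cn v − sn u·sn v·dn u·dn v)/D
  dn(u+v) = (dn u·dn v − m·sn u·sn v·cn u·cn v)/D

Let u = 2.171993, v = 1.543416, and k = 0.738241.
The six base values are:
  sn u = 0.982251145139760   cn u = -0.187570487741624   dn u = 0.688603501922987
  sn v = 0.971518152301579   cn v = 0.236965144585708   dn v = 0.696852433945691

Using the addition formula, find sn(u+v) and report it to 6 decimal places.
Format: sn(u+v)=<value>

sn(u+v)=0.072892

m = k² = 0.544999774081
D = 1 − m·sn²u·sn²v = 0.503701172717285
sn(u+v) = (sn u·cn v·dn v + sn v·cn u·dn u)/D = 0.03671594301723973/0.503701172717285 = 0.07289231196181367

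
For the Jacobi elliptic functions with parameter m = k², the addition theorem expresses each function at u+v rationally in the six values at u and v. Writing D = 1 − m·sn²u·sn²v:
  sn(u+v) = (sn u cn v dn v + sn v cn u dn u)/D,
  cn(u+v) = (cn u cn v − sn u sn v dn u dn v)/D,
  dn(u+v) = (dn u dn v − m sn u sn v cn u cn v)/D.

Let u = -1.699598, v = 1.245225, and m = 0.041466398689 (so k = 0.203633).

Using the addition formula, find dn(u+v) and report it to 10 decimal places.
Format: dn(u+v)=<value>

dn(u+v)=0.9960083123

sn u = -0.9939794692262384, cn u = -0.1095664855543219, dn u = 0.9793014846031277
sn v = 0.9442982921534362, cn v = 0.3290907708157486, dn v = 0.9813380879110447
m = k² = 0.041466398689
D = 1 − m·sn²u·sn²v = 0.9634683274997993
dn(u+v) = (dn u·dn v − m·sn u·sn v·cn u·cn v)/D = 0.9596224628708008/0.9634683274997993 = 0.9960083123448609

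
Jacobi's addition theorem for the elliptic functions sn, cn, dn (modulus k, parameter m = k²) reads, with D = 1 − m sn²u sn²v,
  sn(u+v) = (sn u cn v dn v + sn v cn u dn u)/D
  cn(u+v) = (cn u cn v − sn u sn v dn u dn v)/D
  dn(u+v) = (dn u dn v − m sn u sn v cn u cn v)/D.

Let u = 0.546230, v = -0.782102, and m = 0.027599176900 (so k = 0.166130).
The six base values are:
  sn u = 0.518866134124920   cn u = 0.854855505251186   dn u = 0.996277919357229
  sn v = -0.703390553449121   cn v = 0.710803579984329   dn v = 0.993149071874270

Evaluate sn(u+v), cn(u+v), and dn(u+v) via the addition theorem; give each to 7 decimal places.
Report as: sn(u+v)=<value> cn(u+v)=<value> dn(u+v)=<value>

sn(u+v)=-0.2336329 cn(u+v)=0.9723249 dn(u+v)=0.9992465

m = k² = 0.0275991769
D = 1 − m·sn²u·sn²v = 0.9963237939595357
sn(u+v) = (sn u·cn v·dn v + sn v·cn u·dn u)/D = -0.2327740081543519/0.9963237939595357 = -0.2336328907987574
cn(u+v) = (cn u·cn v − sn u·sn v·dn u·dn v)/D = 0.9687504134387149/0.9963237939595357 = 0.972324880035997
dn(u+v) = (dn u·dn v − m·sn u·sn v·cn u·cn v)/D = 0.9955730389156212/0.9963237939595357 = 0.9992464748423493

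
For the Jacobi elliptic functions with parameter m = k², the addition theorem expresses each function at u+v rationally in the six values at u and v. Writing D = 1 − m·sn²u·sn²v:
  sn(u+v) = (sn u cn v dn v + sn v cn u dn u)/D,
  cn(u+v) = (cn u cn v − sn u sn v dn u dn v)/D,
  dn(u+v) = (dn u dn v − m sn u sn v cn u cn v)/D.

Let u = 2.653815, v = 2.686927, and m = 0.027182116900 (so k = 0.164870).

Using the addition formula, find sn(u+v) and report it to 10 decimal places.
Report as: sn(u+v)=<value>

sn(u+v)=-0.8317413545

sn u = 0.4872087268866854, cn u = -0.8732855526375409, dn u = 0.9967686377533522
sn v = 0.4581202685585764, cn v = -0.8888902179323484, dn v = 0.9971435079728148
m = k² = 0.0271821169
D = 1 − m·sn²u·sn²v = 0.9986458324370472
sn(u+v) = (sn u·cn v·dn v + sn v·cn u·dn u)/D = -0.8306150373485908/0.9986458324370472 = -0.8317413545116369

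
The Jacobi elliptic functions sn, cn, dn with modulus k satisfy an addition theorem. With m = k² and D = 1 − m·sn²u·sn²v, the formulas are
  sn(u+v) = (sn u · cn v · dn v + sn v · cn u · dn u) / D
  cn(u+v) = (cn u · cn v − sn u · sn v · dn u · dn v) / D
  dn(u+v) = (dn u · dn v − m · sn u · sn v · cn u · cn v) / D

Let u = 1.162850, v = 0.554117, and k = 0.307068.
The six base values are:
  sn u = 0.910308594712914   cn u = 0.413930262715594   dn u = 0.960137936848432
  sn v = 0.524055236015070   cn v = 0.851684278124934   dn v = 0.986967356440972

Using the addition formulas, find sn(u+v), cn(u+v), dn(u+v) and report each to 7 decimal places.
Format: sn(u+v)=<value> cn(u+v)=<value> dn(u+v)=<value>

sn(u+v)=0.9948140 cn(u+v)=-0.1017110 dn(u+v)=0.9521999

m = k² = 0.094290756624
D = 1 − m·sn²u·sn²v = 0.9785414419143514
sn(u+v) = (sn u·cn v·dn v + sn v·cn u·dn u)/D = 0.9734667184570436/0.9785414419143514 = 0.9948139922951246
cn(u+v) = (cn u·cn v − sn u·sn v·dn u·dn v)/D = -0.09952839594956243/0.9785414419143514 = -0.1017109666350481
dn(u+v) = (dn u·dn v − m·sn u·sn v·cn u·cn v)/D = 0.9317670852712192/0.9785414419143514 = 0.9521999226199086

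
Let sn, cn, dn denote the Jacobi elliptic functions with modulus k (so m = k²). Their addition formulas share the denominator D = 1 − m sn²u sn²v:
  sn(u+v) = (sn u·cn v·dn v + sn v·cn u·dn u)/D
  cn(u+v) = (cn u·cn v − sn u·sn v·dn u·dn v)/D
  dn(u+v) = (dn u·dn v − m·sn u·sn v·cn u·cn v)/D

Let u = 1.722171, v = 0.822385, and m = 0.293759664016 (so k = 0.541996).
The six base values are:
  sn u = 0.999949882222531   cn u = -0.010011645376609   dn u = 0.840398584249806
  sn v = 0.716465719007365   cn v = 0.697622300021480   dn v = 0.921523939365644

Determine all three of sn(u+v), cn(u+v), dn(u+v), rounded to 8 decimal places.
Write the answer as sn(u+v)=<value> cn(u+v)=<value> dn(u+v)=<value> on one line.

sn(u+v)=0.74988123 cn(u+v)=-0.66157248 dn(u+v)=0.91368075

m = k² = 0.293759664016
D = 1 − m·sn²u·sn²v = 0.8492214853283143
sn(u+v) = (sn u·cn v·dn v + sn v·cn u·dn u)/D = 0.6368152509705517/0.8492214853283143 = 0.7498812288343776
cn(u+v) = (cn u·cn v − sn u·sn v·dn u·dn v)/D = -0.5618215617743249/0.8492214853283143 = -0.6615724772402823
dn(u+v) = (dn u·dn v − m·sn u·sn v·cn u·cn v)/D = 0.7759173269736831/0.8492214853283143 = 0.9136807539363051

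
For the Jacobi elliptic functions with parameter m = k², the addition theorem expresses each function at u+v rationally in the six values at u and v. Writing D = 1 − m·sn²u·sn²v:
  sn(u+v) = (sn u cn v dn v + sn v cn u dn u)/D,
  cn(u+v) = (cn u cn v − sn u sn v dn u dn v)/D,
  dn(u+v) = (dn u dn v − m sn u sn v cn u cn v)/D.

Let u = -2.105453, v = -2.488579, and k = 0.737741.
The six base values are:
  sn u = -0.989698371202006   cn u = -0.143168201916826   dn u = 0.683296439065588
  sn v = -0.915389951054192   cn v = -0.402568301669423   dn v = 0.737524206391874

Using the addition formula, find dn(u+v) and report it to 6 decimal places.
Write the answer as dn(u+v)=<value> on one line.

m = k² = 0.544261783081
D = 1 − m·sn²u·sn²v = 0.5532898378921071
dn(u+v) = (dn u·dn v − m·sn u·sn v·cn u·cn v)/D = 0.4755290441266203/0.5532898378921071 = 0.859457397479528

dn(u+v)=0.859457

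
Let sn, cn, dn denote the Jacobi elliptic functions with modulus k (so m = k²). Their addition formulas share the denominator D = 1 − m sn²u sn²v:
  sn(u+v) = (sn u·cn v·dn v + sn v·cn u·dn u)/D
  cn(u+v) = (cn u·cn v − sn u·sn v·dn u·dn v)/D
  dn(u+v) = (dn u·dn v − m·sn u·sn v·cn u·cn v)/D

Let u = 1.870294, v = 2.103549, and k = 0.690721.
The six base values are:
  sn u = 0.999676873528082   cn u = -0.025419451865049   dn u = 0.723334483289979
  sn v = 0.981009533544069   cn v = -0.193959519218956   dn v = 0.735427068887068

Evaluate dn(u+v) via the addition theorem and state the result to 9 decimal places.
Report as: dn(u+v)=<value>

dn(u+v)=0.978755006

m = k² = 0.477095499841
D = 1 − m·sn²u·sn²v = 0.5411496508293854
dn(u+v) = (dn u·dn v − m·sn u·sn v·cn u·cn v)/D = 0.5296529294928333/0.5411496508293854 = 0.9787550055351015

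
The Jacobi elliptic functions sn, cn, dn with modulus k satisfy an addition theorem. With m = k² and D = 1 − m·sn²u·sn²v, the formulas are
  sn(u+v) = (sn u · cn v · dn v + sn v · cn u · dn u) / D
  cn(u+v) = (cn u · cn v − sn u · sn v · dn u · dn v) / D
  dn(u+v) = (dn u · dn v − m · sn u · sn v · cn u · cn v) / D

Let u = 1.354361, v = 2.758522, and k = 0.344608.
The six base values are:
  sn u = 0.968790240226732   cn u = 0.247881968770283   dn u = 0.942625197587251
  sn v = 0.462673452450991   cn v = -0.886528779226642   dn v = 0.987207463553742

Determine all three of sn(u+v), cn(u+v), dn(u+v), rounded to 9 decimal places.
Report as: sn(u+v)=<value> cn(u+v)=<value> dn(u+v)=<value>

m = k² = 0.118754673664
D = 1 − m·sn²u·sn²v = 0.9761406074472728
sn(u+v) = (sn u·cn v·dn v + sn v·cn u·dn u)/D = -0.7397652440134251/0.9761406074472728 = -0.7578470134010732
cn(u+v) = (cn u·cn v − sn u·sn v·dn u·dn v)/D = -0.6368656602905266/0.9761406074472728 = -0.6524322986173153
dn(u+v) = (dn u·dn v − m·sn u·sn v·cn u·cn v)/D = 0.9422641241461775/0.9761406074472728 = 0.9652954881267705

sn(u+v)=-0.757847013 cn(u+v)=-0.652432299 dn(u+v)=0.965295488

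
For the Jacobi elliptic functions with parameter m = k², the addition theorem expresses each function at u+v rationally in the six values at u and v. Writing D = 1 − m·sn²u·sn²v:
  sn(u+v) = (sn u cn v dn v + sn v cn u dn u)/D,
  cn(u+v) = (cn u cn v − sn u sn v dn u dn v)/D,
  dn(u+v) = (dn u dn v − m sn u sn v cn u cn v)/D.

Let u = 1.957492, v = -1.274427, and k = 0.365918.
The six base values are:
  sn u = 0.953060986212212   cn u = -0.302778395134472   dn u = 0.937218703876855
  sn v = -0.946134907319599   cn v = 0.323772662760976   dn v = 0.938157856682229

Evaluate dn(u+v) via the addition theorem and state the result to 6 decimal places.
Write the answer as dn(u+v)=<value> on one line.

dn(u+v)=0.973399

m = k² = 0.133895982724
D = 1 − m·sn²u·sn²v = 0.891128285336235
dn(u+v) = (dn u·dn v − m·sn u·sn v·cn u·cn v)/D = 0.8674230520944688/0.891128285336235 = 0.9733986299931868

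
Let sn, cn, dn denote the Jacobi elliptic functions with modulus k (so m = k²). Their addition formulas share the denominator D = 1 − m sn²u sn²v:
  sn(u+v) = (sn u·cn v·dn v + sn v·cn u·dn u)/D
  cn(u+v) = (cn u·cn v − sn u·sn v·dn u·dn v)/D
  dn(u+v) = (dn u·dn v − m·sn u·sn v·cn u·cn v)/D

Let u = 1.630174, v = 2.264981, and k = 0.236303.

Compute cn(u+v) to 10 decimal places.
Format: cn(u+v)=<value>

sn u = 0.9993630652422169, cn u = -0.03568562497253533, dn u = 0.9717160085514061
sn v = 0.793024567795019, cn v = -0.6091896542732184, dn v = 0.9822848146619798
m = k² = 0.055839107809
D = 1 − m·sn²u·sn²v = 0.9649281767627068
cn(u+v) = (cn u·cn v − sn u·sn v·dn u·dn v)/D = -0.7347220032157945/0.9649281767627068 = -0.7614266231511196

cn(u+v)=-0.7614266232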